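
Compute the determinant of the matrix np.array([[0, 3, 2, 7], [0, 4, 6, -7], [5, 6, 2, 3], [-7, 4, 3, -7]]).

Expand along column 1 (it has 2 zeros):
  + (5) · M_31   where M_31 = det([3 2 7; 4 6 -7; 4 3 -7]) = -147
  − (-7) · M_41   where M_41 = det([3 2 7; 4 6 -7; 6 2 3]) = -208
det = (+1)·(5)·(-147) + (-1)·(-7)·(-208) = -2191

-2191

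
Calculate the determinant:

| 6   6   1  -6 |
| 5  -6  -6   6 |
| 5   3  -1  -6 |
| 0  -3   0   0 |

Expand along row 4 (it has 3 zeros):
  + (-3) · M_42   where M_42 = det([6 1 -6; 5 -6 6; 5 -1 -6]) = 162
det = (+1)·(-3)·(162) = -486

-486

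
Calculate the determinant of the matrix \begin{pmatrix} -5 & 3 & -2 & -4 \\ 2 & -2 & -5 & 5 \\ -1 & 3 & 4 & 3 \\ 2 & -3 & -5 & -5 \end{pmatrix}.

Expand along row 1:
  + (-5) · M_11   where M_11 = det([-2 -5 5; 3 4 3; -3 -5 -5]) = -35
  − (3) · M_12   where M_12 = det([2 -5 5; -1 4 3; 2 -5 -5]) = -30
  + (-2) · M_13   where M_13 = det([2 -2 5; -1 3 3; 2 -3 -5]) = -29
  − (-4) · M_14   where M_14 = det([2 -2 -5; -1 3 4; 2 -3 -5]) = 3
det = (+1)·(-5)·(-35) + (-1)·(3)·(-30) + (+1)·(-2)·(-29) + (-1)·(-4)·(3) = 335

The determinant is 335.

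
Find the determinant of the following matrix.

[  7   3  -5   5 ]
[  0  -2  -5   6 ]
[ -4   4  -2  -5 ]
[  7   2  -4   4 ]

-337

Expand along row 2 (it has 1 zero):
  + (-2) · M_22   where M_22 = det([7 -5 5; -4 -2 -5; 7 -4 4]) = 49
  − (-5) · M_23   where M_23 = det([7 3 5; -4 4 -5; 7 2 4]) = -55
  + (6) · M_24   where M_24 = det([7 3 -5; -4 4 -2; 7 2 -4]) = 6
det = (+1)·(-2)·(49) + (-1)·(-5)·(-55) + (+1)·(6)·(6) = -337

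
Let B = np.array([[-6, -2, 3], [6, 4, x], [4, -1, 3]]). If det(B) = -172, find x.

5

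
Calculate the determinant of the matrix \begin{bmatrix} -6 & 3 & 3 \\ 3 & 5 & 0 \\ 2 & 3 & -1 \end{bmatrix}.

Expand along row 2:
  − 3 · |3 3; 3 -1| = −3·(-3 − 9) = 36
  + 5 · |-6 3; 2 -1| = 5·(6 − 6) = 0
Sum: (36) + (0) = 36

36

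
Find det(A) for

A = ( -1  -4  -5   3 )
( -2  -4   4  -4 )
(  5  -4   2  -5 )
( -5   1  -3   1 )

906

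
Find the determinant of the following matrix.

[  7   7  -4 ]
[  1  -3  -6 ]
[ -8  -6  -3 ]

Expand along column 1:
  + 7 · |-3 -6; -6 -3| = 7·(9 − 36) = -189
  − 1 · |7 -4; -6 -3| = −1·(-21 − 24) = 45
  + (-8) · |7 -4; -3 -6| = (-8)·(-42 − 12) = 432
Sum: (-189) + (45) + (432) = 288

The determinant is 288.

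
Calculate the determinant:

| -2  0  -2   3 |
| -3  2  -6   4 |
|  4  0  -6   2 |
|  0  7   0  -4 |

The determinant is 246.

Expand along row 4 (it has 2 zeros):
  + (7) · M_42   where M_42 = det([-2 -2 3; -3 -6 4; 4 -6 2]) = 58
  + (-4) · M_44   where M_44 = det([-2 0 -2; -3 2 -6; 4 0 -6]) = 40
det = (+1)·(7)·(58) + (+1)·(-4)·(40) = 246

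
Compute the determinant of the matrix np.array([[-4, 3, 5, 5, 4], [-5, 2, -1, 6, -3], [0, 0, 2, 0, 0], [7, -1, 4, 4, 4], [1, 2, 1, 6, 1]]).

Expand along row 3 (it has 4 zeros):
  + (2) · M_33   where M_33 = det([-4 3 5 4; -5 2 6 -3; 7 -1 4 4; 1 2 6 1]) = -494
det = (+1)·(2)·(-494) = -988

-988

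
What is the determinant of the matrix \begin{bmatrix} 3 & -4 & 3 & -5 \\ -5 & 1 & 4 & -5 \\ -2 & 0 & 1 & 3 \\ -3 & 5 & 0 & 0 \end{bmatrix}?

The determinant is 309.

Expand along row 4 (it has 2 zeros):
  − (-3) · M_41   where M_41 = det([-4 3 -5; 1 4 -5; 0 1 3]) = -82
  + (5) · M_42   where M_42 = det([3 3 -5; -5 4 -5; -2 1 3]) = 111
det = (-1)·(-3)·(-82) + (+1)·(5)·(111) = 309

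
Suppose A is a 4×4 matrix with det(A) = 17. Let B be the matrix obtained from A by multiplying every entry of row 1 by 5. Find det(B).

Scaling one row by 5 multiplies the determinant by 5.
det(B) = (5)·(17) = 85

The determinant is 85.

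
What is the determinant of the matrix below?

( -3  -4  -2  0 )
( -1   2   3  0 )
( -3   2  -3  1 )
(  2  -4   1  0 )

70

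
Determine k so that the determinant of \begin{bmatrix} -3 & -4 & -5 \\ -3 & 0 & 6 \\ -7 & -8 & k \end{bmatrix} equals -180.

Expanding along the row containing k, det(A) is linear in k: det(A) = (-12)·k + (-96).
Set (-12)·k + (-96) = -180  ⇒  (-12)·k = -84  ⇒  k = 7.

7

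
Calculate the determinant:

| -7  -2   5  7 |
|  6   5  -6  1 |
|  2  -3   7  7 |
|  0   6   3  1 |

4121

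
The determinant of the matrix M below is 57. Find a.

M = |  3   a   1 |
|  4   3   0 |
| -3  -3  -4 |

Expanding along the row containing a, det(M) is linear in a: det(M) = (16)·a + (-39).
Set (16)·a + (-39) = 57  ⇒  (16)·a = 96  ⇒  a = 6.

a = 6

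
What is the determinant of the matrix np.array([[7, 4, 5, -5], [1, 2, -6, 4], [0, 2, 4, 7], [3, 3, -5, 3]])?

125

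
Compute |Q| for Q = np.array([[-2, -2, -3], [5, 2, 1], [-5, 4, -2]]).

|Q| = -84

Expand along row 1:
  + (-2) · |2 1; 4 -2| = (-2)·(-4 − 4) = 16
  − (-2) · |5 1; -5 -2| = −(-2)·(-10 − (-5)) = -10
  + (-3) · |5 2; -5 4| = (-3)·(20 − (-10)) = -90
Sum: (16) + (-10) + (-90) = -84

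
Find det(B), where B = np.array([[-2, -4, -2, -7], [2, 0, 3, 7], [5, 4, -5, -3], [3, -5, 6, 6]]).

|B| = 455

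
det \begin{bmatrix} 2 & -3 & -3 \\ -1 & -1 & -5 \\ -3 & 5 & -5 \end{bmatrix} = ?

54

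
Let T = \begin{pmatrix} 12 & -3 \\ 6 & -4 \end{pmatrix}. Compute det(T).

det(T) = 12·(-4) − (-3)·6 = -48 − (-18) = -30

det(T) = -30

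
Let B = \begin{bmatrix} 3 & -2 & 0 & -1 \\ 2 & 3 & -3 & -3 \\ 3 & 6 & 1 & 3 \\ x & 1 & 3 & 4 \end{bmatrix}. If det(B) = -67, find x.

-6

Expanding along the row containing x, det(B) is linear in x: det(B) = (9)·x + (-13).
Set (9)·x + (-13) = -67  ⇒  (9)·x = -54  ⇒  x = -6.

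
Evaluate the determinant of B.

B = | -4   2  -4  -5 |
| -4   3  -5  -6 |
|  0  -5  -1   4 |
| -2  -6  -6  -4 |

Expand along row 3 (it has 1 zero):
  − (-5) · M_32   where M_32 = det([-4 -4 -5; -4 -5 -6; -2 -6 -4]) = 10
  + (-1) · M_33   where M_33 = det([-4 2 -5; -4 3 -6; -2 -6 -4]) = 34
  − (4) · M_34   where M_34 = det([-4 2 -4; -4 3 -5; -2 -6 -6]) = 44
det = (-1)·(-5)·(10) + (+1)·(-1)·(34) + (-1)·(4)·(44) = -160

-160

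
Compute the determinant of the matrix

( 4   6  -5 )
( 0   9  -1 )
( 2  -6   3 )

Expand along row 2:
  + 9 · |4 -5; 2 3| = 9·(12 − (-10)) = 198
  − (-1) · |4 6; 2 -6| = −(-1)·(-24 − 12) = -36
Sum: (198) + (-36) = 162

The determinant is 162.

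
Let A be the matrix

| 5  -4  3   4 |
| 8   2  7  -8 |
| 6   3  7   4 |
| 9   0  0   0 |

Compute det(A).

The determinant is 4140.

Expand along row 4 (it has 3 zeros):
  − (9) · M_41   where M_41 = det([-4 3 4; 2 7 -8; 3 7 4]) = -460
det = (-1)·(9)·(-460) = 4140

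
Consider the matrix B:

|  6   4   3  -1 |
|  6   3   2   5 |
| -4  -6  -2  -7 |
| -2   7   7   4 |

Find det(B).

|B| = -1018

Expand along row 1:
  + (6) · M_11   where M_11 = det([3 2 5; -6 -2 -7; 7 7 4]) = -67
  − (4) · M_12   where M_12 = det([6 2 5; -4 -2 -7; -2 7 4]) = 146
  + (3) · M_13   where M_13 = det([6 3 5; -4 -6 -7; -2 7 4]) = 40
  − (-1) · M_14   where M_14 = det([6 3 2; -4 -6 -2; -2 7 7]) = -152
det = (+1)·(6)·(-67) + (-1)·(4)·(146) + (+1)·(3)·(40) + (-1)·(-1)·(-152) = -1018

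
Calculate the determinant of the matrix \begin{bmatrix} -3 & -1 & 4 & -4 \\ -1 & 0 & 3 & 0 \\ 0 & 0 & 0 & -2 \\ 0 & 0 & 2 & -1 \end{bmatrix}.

The matrix is block upper-triangular with a 2×2 block and a 2×2 block on the diagonal, so its determinant equals the product of the determinants of the diagonal blocks.
det of the 2×2 block = -1
det of the 2×2 block = 4
det = (-1)·(4) = -4

-4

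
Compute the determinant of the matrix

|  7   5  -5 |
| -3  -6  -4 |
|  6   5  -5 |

Expand along column 1:
  + 7 · |-6 -4; 5 -5| = 7·(30 − (-20)) = 350
  − (-3) · |5 -5; 5 -5| = −(-3)·(-25 − (-25)) = 0
  + 6 · |5 -5; -6 -4| = 6·(-20 − 30) = -300
Sum: (350) + (0) + (-300) = 50

The determinant is 50.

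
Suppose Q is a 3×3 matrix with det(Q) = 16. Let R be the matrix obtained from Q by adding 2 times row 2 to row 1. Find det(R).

|R| = 16

Adding a multiple of one row to another leaves the determinant unchanged.
det(R) = (1)·(16) = 16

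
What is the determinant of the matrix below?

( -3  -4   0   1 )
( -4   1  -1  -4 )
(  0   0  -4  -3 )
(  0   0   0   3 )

228

The matrix is block upper-triangular with a 2×2 block and a 2×2 block on the diagonal, so its determinant equals the product of the determinants of the diagonal blocks.
det of the 2×2 block = -19
det of the 2×2 block = -12
det = (-19)·(-12) = 228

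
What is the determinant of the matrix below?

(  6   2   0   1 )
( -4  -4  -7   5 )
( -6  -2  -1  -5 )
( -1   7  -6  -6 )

Expand along row 1 (it has 1 zero):
  + (6) · M_11   where M_11 = det([-4 -7 5; -2 -1 -5; 7 -6 -6]) = 520
  − (2) · M_12   where M_12 = det([-4 -7 5; -6 -1 -5; -1 -6 -6]) = 488
  − (1) · M_14   where M_14 = det([-4 -4 -7; -6 -2 -1; -1 7 -6]) = 372
det = (+1)·(6)·(520) + (-1)·(2)·(488) + (-1)·(1)·(372) = 1772

1772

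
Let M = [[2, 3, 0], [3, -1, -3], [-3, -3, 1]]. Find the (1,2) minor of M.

-6

Delete row 1 and column 2; the remaining 2×2 submatrix is [3 -3; -3 1].
Its determinant is 3·1 − (-3)·(-3) = -6.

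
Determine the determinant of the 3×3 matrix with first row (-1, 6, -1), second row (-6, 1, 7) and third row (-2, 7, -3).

-100

Expand along row 1:
  + (-1) · |1 7; 7 -3| = (-1)·(-3 − 49) = 52
  − 6 · |-6 7; -2 -3| = −6·(18 − (-14)) = -192
  + (-1) · |-6 1; -2 7| = (-1)·(-42 − (-2)) = 40
Sum: (52) + (-192) + (40) = -100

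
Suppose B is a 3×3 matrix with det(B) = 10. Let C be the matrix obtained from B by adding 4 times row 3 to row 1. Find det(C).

Adding a multiple of one row to another leaves the determinant unchanged.
det(C) = (1)·(10) = 10

|C| = 10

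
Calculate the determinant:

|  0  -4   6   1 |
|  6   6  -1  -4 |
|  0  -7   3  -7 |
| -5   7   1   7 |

The determinant is 2615.

Expand along column 1 (it has 2 zeros):
  − (6) · M_21   where M_21 = det([-4 6 1; -7 3 -7; 7 1 7]) = -140
  − (-5) · M_41   where M_41 = det([-4 6 1; 6 -1 -4; -7 3 -7]) = 355
det = (-1)·(6)·(-140) + (-1)·(-5)·(355) = 2615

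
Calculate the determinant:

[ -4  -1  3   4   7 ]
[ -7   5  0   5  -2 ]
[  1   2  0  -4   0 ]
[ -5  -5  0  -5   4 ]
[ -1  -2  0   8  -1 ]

The determinant is -48.

Expand along column 3 (it has 4 zeros):
  + (3) · M_13   where M_13 = det([-7 5 5 -2; 1 2 -4 0; -5 -5 -5 4; -1 -2 8 -1]) = -16
det = (+1)·(3)·(-16) = -48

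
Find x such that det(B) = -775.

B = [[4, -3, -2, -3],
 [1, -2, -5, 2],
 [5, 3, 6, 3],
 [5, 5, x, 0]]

x = 5

Expanding along the row containing x, det(B) is linear in x: det(B) = (108)·x + (-1315).
Set (108)·x + (-1315) = -775  ⇒  (108)·x = 540  ⇒  x = 5.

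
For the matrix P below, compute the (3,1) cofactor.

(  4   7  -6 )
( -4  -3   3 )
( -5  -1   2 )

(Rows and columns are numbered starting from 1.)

Delete row 3 and column 1; the remaining 2×2 submatrix is [7 -6; -3 3].
Its determinant is 7·3 − (-6)·(-3) = 3.
The cofactor carries sign (−1)^(3+1) = +1, so C_{3,1} = +(3) = 3.

The cofactor is 3.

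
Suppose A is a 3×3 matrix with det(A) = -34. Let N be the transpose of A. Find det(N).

-34

det(Aᵀ) = det(A).
det(N) = (1)·(-34) = -34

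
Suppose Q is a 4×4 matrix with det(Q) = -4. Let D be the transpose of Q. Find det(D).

det(Qᵀ) = det(Q).
det(D) = (1)·(-4) = -4

The determinant is -4.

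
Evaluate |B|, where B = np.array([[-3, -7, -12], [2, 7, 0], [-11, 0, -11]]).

Expand along row 2:
  − 2 · |-7 -12; 0 -11| = −2·(77 − 0) = -154
  + 7 · |-3 -12; -11 -11| = 7·(33 − 132) = -693
Sum: (-154) + (-693) = -847

-847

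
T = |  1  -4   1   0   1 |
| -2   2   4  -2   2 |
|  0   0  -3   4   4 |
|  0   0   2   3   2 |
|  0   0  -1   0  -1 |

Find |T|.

-126

T is block upper-triangular with a 2×2 block and a 3×3 block on the diagonal, so its determinant equals the product of the determinants of the diagonal blocks.
det of the 2×2 block = -6
det of the 3×3 block = 21
det = (-6)·(21) = -126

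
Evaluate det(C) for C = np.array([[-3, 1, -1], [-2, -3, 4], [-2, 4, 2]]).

Expand along column 1:
  + (-3) · |-3 4; 4 2| = (-3)·(-6 − 16) = 66
  − (-2) · |1 -1; 4 2| = −(-2)·(2 − (-4)) = 12
  + (-2) · |1 -1; -3 4| = (-2)·(4 − 3) = -2
Sum: (66) + (12) + (-2) = 76

The determinant is 76.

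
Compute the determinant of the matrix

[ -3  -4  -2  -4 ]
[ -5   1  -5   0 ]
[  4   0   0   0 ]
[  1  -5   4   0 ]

Expand along row 3 (it has 3 zeros):
  + (4) · M_31   where M_31 = det([-4 -2 -4; 1 -5 0; -5 4 0]) = 84
det = (+1)·(4)·(84) = 336

The determinant is 336.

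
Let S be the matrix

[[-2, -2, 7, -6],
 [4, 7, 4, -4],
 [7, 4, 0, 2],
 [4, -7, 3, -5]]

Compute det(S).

1865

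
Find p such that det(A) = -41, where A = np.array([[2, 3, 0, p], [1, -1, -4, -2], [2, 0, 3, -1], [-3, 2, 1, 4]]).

-2

Expanding along the row containing p, det(A) is linear in p: det(A) = (11)·p + (-19).
Set (11)·p + (-19) = -41  ⇒  (11)·p = -22  ⇒  p = -2.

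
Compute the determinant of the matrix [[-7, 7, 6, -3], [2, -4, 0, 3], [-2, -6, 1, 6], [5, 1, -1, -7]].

490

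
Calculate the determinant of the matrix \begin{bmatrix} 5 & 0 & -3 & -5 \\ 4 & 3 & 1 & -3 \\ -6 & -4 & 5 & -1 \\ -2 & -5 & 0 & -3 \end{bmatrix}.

83

Expand along row 1 (it has 1 zero):
  + (5) · M_11   where M_11 = det([3 1 -3; -4 5 -1; -5 0 -3]) = -127
  + (-3) · M_13   where M_13 = det([4 3 -3; -6 -4 -1; -2 -5 -3]) = -86
  − (-5) · M_14   where M_14 = det([4 3 1; -6 -4 5; -2 -5 0]) = 92
det = (+1)·(5)·(-127) + (+1)·(-3)·(-86) + (-1)·(-5)·(92) = 83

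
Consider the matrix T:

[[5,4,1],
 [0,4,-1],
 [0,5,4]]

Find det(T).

Expand along column 1:
  + 5 · |4 -1; 5 4| = 5·(16 − (-5)) = 105

The determinant is 105.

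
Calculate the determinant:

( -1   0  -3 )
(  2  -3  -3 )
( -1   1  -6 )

Expand along row 1:
  + (-1) · |-3 -3; 1 -6| = (-1)·(18 − (-3)) = -21
  + (-3) · |2 -3; -1 1| = (-3)·(2 − 3) = 3
Sum: (-21) + (3) = -18

-18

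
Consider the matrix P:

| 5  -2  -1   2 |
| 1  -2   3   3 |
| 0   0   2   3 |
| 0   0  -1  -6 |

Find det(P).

P is block upper-triangular with a 2×2 block and a 2×2 block on the diagonal, so its determinant equals the product of the determinants of the diagonal blocks.
det of the 2×2 block = -8
det of the 2×2 block = -9
det = (-8)·(-9) = 72

72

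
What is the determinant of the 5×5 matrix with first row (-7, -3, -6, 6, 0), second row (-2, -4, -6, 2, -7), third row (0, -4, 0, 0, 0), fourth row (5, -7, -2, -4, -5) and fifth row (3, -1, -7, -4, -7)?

Expand along row 3 (it has 4 zeros):
  − (-4) · M_32   where M_32 = det([-7 -6 6 0; -2 -6 2 -7; 5 -2 -4 -5; 3 -7 -4 -7]) = 292
det = (-1)·(-4)·(292) = 1168

1168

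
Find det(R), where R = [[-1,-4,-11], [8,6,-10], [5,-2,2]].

det(R) = 778

Expand along row 1:
  + (-1) · |6 -10; -2 2| = (-1)·(12 − 20) = 8
  − (-4) · |8 -10; 5 2| = −(-4)·(16 − (-50)) = 264
  + (-11) · |8 6; 5 -2| = (-11)·(-16 − 30) = 506
Sum: (8) + (264) + (506) = 778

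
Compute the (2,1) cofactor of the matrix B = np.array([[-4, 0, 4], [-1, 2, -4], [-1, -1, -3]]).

The cofactor is -4.

Delete row 2 and column 1; the remaining 2×2 submatrix is [0 4; -1 -3].
Its determinant is 0·(-3) − 4·(-1) = 4.
The cofactor carries sign (−1)^(2+1) = −1, so C_{2,1} = −(4) = -4.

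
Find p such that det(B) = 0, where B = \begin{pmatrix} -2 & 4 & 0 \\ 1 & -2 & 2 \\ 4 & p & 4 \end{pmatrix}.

Expanding along the column containing p, det(B) is linear in p: det(B) = (4)·p + (32).
Set (4)·p + (32) = 0  ⇒  (4)·p = -32  ⇒  p = -8.

p = -8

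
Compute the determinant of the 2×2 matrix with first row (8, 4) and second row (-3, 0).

12

det = 8·0 − 4·(-3) = 0 − (-12) = 12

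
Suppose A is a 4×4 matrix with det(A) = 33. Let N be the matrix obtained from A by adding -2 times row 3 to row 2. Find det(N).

33

Adding a multiple of one row to another leaves the determinant unchanged.
det(N) = (1)·(33) = 33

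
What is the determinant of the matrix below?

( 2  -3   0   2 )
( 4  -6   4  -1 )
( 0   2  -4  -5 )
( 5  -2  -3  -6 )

Expand along row 1 (it has 1 zero):
  + (2) · M_11   where M_11 = det([-6 4 -1; 2 -4 -5; -2 -3 -6]) = 48
  − (-3) · M_12   where M_12 = det([4 4 -1; 0 -4 -5; 5 -3 -6]) = -84
  − (2) · M_14   where M_14 = det([4 -6 4; 0 2 -4; 5 -2 -3]) = 24
det = (+1)·(2)·(48) + (-1)·(-3)·(-84) + (-1)·(2)·(24) = -204

-204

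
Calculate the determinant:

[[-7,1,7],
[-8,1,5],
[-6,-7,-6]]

153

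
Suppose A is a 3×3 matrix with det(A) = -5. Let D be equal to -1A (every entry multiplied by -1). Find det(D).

For a 3×3 matrix, det(-1A) = (-1)^3·det(A) = -1·det(A).
det(D) = (-1)·(-5) = 5

The determinant is 5.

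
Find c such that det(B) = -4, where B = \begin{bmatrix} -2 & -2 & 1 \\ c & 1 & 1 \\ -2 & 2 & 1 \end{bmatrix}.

Expanding along the row containing c, det(B) is linear in c: det(B) = (4)·c + (8).
Set (4)·c + (8) = -4  ⇒  (4)·c = -12  ⇒  c = -3.

c = -3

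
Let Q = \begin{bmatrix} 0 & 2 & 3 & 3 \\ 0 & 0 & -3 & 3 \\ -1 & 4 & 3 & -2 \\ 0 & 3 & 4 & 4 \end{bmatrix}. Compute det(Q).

-6

Expand along column 1 (it has 3 zeros):
  + (-1) · M_31   where M_31 = det([2 3 3; 0 -3 3; 3 4 4]) = 6
det = (+1)·(-1)·(6) = -6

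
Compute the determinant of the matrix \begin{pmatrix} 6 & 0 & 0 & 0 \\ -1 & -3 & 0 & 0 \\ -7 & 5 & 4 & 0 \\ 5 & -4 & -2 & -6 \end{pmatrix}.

The determinant is 432.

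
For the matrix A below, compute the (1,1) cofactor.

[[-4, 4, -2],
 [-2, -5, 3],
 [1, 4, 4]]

Delete row 1 and column 1; the remaining 2×2 submatrix is [-5 3; 4 4].
Its determinant is (-5)·4 − 3·4 = -32.
The cofactor carries sign (−1)^(1+1) = +1, so C_{1,1} = +(-32) = -32.

-32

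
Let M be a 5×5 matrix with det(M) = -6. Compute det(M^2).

det(M^2) = (det M)^2 = (-6)^2 = 36

36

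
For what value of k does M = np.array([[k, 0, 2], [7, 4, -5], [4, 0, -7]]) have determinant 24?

Expanding along the row containing k, det(M) is linear in k: det(M) = (-28)·k + (-32).
Set (-28)·k + (-32) = 24  ⇒  (-28)·k = 56  ⇒  k = -2.

k = -2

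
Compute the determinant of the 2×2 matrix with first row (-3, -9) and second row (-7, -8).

det = (-3)·(-8) − (-9)·(-7) = 24 − 63 = -39

The determinant is -39.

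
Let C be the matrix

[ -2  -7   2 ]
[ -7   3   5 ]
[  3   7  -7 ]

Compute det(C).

234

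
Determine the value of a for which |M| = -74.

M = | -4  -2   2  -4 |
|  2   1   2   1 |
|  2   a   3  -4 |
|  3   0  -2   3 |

a = -4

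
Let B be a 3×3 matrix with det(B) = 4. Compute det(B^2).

det(B^2) = (det B)^2 = (4)^2 = 16

16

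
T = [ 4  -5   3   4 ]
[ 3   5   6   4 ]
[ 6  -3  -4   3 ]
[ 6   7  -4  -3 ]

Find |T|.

2080

Expand along row 1:
  + (4) · M_11   where M_11 = det([5 6 4; -3 -4 3; 7 -4 -3]) = 352
  − (-5) · M_12   where M_12 = det([3 6 4; 6 -4 3; 6 -4 -3]) = 288
  + (3) · M_13   where M_13 = det([3 5 4; 6 -3 3; 6 7 -3]) = 384
  − (4) · M_14   where M_14 = det([3 5 6; 6 -3 -4; 6 7 -4]) = 480
det = (+1)·(4)·(352) + (-1)·(-5)·(288) + (+1)·(3)·(384) + (-1)·(4)·(480) = 2080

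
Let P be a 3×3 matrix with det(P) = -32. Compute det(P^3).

det(P^3) = (det P)^3 = (-32)^3 = -32768

-32768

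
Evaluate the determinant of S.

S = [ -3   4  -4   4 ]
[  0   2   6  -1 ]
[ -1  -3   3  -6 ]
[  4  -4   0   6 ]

-716

Expand along row 2 (it has 1 zero):
  + (2) · M_22   where M_22 = det([-3 -4 4; -1 3 -6; 4 0 6]) = -30
  − (6) · M_23   where M_23 = det([-3 4 4; -1 -3 -6; 4 -4 6]) = 118
  + (-1) · M_24   where M_24 = det([-3 4 -4; -1 -3 3; 4 -4 0]) = -52
det = (+1)·(2)·(-30) + (-1)·(6)·(118) + (+1)·(-1)·(-52) = -716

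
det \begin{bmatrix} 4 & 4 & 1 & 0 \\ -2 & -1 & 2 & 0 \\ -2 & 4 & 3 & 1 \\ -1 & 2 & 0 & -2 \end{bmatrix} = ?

Expand along column 4 (it has 2 zeros):
  − (1) · M_34   where M_34 = det([4 4 1; -2 -1 2; -1 2 0]) = -29
  + (-2) · M_44   where M_44 = det([4 4 1; -2 -1 2; -2 4 3]) = -46
det = (-1)·(1)·(-29) + (+1)·(-2)·(-46) = 121

121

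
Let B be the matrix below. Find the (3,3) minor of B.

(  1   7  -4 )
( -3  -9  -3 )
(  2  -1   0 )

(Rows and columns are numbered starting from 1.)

Delete row 3 and column 3; the remaining 2×2 submatrix is [1 7; -3 -9].
Its determinant is 1·(-9) − 7·(-3) = 12.

The minor is 12.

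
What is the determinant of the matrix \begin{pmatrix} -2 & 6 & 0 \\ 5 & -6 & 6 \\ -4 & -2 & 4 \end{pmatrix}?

Expand along row 1:
  + (-2) · |-6 6; -2 4| = (-2)·(-24 − (-12)) = 24
  − 6 · |5 6; -4 4| = −6·(20 − (-24)) = -264
Sum: (24) + (-264) = -240

The determinant is -240.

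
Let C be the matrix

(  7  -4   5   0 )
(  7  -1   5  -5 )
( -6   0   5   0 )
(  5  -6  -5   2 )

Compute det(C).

-1660

Expand along row 3 (it has 2 zeros):
  + (-6) · M_31   where M_31 = det([-4 5 0; -1 5 -5; -6 -5 2]) = 220
  + (5) · M_33   where M_33 = det([7 -4 0; 7 -1 -5; 5 -6 2]) = -68
det = (+1)·(-6)·(220) + (+1)·(5)·(-68) = -1660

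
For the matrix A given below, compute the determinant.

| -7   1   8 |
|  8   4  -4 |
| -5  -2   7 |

Expand along column 1:
  + (-7) · |4 -4; -2 7| = (-7)·(28 − 8) = -140
  − 8 · |1 8; -2 7| = −8·(7 − (-16)) = -184
  + (-5) · |1 8; 4 -4| = (-5)·(-4 − 32) = 180
Sum: (-140) + (-184) + (180) = -144

The determinant is -144.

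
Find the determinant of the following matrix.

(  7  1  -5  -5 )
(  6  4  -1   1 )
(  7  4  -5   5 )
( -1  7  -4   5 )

Expand along row 1:
  + (7) · M_11   where M_11 = det([4 -1 1; 4 -5 5; 7 -4 5]) = -16
  − (1) · M_12   where M_12 = det([6 -1 1; 7 -5 5; -1 -4 5]) = -23
  + (-5) · M_13   where M_13 = det([6 4 1; 7 4 5; -1 7 5]) = -197
  − (-5) · M_14   where M_14 = det([6 4 -1; 7 4 -5; -1 7 -4]) = 193
det = (+1)·(7)·(-16) + (-1)·(1)·(-23) + (+1)·(-5)·(-197) + (-1)·(-5)·(193) = 1861

1861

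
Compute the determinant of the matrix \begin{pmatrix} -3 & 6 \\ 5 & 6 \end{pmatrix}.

-48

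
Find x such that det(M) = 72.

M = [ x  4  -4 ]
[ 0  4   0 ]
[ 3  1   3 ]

2

Expanding along the column containing x, det(M) is linear in x: det(M) = (12)·x + (48).
Set (12)·x + (48) = 72  ⇒  (12)·x = 24  ⇒  x = 2.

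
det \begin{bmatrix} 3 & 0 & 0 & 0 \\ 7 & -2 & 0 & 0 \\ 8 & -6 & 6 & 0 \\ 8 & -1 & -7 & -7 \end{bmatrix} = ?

The matrix is lower triangular, so the determinant is the product of the diagonal entries:
det = (3) · (-2) · (6) · (-7) = 252

The determinant is 252.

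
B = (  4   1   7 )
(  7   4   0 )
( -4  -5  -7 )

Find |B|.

-196

Expand along row 2:
  − 7 · |1 7; -5 -7| = −7·(-7 − (-35)) = -196
  + 4 · |4 7; -4 -7| = 4·(-28 − (-28)) = 0
Sum: (-196) + (0) = -196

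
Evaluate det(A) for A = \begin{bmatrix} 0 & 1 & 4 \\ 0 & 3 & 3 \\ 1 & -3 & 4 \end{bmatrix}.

|A| = -9

Expand along column 1:
  + 1 · |1 4; 3 3| = 1·(3 − 12) = -9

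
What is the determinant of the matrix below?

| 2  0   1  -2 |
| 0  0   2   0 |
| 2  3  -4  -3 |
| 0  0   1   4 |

-48

Expand along row 2 (it has 3 zeros):
  − (2) · M_23   where M_23 = det([2 0 -2; 2 3 -3; 0 0 4]) = 24
det = (-1)·(2)·(24) = -48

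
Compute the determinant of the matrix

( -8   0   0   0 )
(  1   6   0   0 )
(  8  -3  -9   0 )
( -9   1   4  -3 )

-1296

The matrix is lower triangular, so the determinant is the product of the diagonal entries:
det = (-8) · (6) · (-9) · (-3) = -1296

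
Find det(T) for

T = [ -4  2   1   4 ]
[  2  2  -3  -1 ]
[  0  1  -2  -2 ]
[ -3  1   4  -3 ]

Expand along row 3 (it has 1 zero):
  − (1) · M_32   where M_32 = det([-4 1 4; 2 -3 -1; -3 4 -3]) = -47
  + (-2) · M_33   where M_33 = det([-4 2 4; 2 2 -1; -3 1 -3]) = 70
  − (-2) · M_34   where M_34 = det([-4 2 1; 2 2 -3; -3 1 4]) = -34
det = (-1)·(1)·(-47) + (+1)·(-2)·(70) + (-1)·(-2)·(-34) = -161

det(T) = -161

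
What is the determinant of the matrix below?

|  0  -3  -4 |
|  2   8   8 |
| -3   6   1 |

The determinant is -66.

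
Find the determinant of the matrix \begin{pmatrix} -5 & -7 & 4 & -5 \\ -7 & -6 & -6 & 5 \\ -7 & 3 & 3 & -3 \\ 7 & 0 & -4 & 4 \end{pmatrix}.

227

Expand along row 4 (it has 1 zero):
  − (7) · M_41   where M_41 = det([-7 4 -5; -6 -6 5; 3 3 -3]) = -33
  − (-4) · M_43   where M_43 = det([-5 -7 -5; -7 -6 5; -7 3 -3]) = 692
  + (4) · M_44   where M_44 = det([-5 -7 4; -7 -6 -6; -7 3 3]) = -693
det = (-1)·(7)·(-33) + (-1)·(-4)·(692) + (+1)·(4)·(-693) = 227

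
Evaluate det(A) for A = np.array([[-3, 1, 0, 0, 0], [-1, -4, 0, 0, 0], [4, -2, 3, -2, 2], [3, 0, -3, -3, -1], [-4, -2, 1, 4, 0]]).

A is block lower-triangular with a 2×2 block and a 3×3 block on the diagonal, so its determinant equals the product of the determinants of the diagonal blocks.
det of the 2×2 block = 13
det of the 3×3 block = -4
det = (13)·(-4) = -52

det(A) = -52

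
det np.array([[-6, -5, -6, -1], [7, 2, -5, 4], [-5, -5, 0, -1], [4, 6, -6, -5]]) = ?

The determinant is -977.

Expand along row 3 (it has 1 zero):
  + (-5) · M_31   where M_31 = det([-5 -6 -1; 2 -5 4; 6 -6 -5]) = -467
  − (-5) · M_32   where M_32 = det([-6 -6 -1; 7 -5 4; 4 -6 -5]) = -578
  − (-1) · M_34   where M_34 = det([-6 -5 -6; 7 2 -5; 4 6 -6]) = -422
det = (+1)·(-5)·(-467) + (-1)·(-5)·(-578) + (-1)·(-1)·(-422) = -977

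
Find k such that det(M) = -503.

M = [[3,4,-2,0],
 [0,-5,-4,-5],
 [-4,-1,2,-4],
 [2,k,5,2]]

7

Expanding along the row containing k, det(M) is linear in k: det(M) = (38)·k + (-769).
Set (38)·k + (-769) = -503  ⇒  (38)·k = 266  ⇒  k = 7.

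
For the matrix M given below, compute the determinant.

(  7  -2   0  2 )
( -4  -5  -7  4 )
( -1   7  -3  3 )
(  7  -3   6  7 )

Expand along row 1 (it has 1 zero):
  + (7) · M_11   where M_11 = det([-5 -7 4; 7 -3 3; -3 6 7]) = 733
  − (-2) · M_12   where M_12 = det([-4 -7 4; -1 -3 3; 7 6 7]) = 20
  − (2) · M_14   where M_14 = det([-4 -5 -7; -1 7 -3; 7 -3 6]) = 265
det = (+1)·(7)·(733) + (-1)·(-2)·(20) + (-1)·(2)·(265) = 4641

4641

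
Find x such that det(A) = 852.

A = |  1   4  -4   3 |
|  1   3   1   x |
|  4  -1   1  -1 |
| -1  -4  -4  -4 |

Expanding along the row containing x, det(A) is linear in x: det(A) = (136)·x + (-372).
Set (136)·x + (-372) = 852  ⇒  (136)·x = 1224  ⇒  x = 9.

9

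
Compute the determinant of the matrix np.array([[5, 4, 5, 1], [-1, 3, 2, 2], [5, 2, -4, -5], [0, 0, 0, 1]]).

Expand along row 4 (it has 3 zeros):
  + (1) · M_44   where M_44 = det([5 4 5; -1 3 2; 5 2 -4]) = -141
det = (+1)·(1)·(-141) = -141

-141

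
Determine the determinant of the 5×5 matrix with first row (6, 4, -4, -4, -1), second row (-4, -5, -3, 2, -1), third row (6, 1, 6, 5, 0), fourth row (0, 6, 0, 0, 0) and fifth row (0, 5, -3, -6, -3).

Expand along row 4 (it has 4 zeros):
  + (6) · M_42   where M_42 = det([6 -4 -4 -1; -4 -3 2 -1; 6 6 5 0; 0 -3 -6 -3]) = 936
det = (+1)·(6)·(936) = 5616

5616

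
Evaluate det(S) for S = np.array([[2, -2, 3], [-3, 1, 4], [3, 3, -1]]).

Expand along row 1:
  + 2 · |1 4; 3 -1| = 2·(-1 − 12) = -26
  − (-2) · |-3 4; 3 -1| = −(-2)·(3 − 12) = -18
  + 3 · |-3 1; 3 3| = 3·(-9 − 3) = -36
Sum: (-26) + (-18) + (-36) = -80

-80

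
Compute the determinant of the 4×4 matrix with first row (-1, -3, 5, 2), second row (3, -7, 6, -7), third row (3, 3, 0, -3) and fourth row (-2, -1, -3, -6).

Expand along row 3 (it has 1 zero):
  + (3) · M_31   where M_31 = det([-3 5 2; -7 6 -7; -1 -3 -6]) = 50
  − (3) · M_32   where M_32 = det([-1 5 2; 3 6 -7; -2 -3 -6]) = 223
  − (-3) · M_34   where M_34 = det([-1 -3 5; 3 -7 6; -2 -1 -3]) = -103
det = (+1)·(3)·(50) + (-1)·(3)·(223) + (-1)·(-3)·(-103) = -828

-828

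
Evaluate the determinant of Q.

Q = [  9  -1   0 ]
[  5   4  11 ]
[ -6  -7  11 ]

1210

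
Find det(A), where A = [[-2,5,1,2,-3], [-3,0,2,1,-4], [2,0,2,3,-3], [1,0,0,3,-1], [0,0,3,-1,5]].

Expand along column 2 (it has 4 zeros):
  − (5) · M_12   where M_12 = det([-3 2 1 -4; 2 2 3 -3; 1 0 3 -1; 0 3 -1 5]) = -211
det = (-1)·(5)·(-211) = 1055

1055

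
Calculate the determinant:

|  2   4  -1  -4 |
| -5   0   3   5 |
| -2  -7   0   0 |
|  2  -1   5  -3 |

Expand along row 3 (it has 2 zeros):
  + (-2) · M_31   where M_31 = det([4 -1 -4; 0 3 5; -1 5 -3]) = -143
  − (-7) · M_32   where M_32 = det([2 -1 -4; -5 3 5; 2 5 -3]) = 61
det = (+1)·(-2)·(-143) + (-1)·(-7)·(61) = 713

713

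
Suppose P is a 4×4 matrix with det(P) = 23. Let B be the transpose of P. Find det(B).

det(Pᵀ) = det(P).
det(B) = (1)·(23) = 23

det(B) = 23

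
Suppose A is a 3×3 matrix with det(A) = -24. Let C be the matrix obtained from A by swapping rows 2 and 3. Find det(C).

Swapping two rows multiplies the determinant by −1.
det(C) = (-1)·(-24) = 24

|C| = 24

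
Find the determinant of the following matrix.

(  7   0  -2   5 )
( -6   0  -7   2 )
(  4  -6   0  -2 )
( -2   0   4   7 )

Expand along column 2 (it has 3 zeros):
  − (-6) · M_32   where M_32 = det([7 -2 5; -6 -7 2; -2 4 7]) = -665
det = (-1)·(-6)·(-665) = -3990

-3990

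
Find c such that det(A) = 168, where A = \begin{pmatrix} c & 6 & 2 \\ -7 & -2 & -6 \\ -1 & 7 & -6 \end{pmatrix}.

9

Expanding along the row containing c, det(A) is linear in c: det(A) = (54)·c + (-318).
Set (54)·c + (-318) = 168  ⇒  (54)·c = 486  ⇒  c = 9.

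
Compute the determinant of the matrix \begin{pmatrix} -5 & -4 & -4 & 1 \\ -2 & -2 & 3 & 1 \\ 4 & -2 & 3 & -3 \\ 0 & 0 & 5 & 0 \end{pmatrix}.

100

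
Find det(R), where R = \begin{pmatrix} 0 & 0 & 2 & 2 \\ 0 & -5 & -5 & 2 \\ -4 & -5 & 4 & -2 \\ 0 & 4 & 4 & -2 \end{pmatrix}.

Expand along column 1 (it has 3 zeros):
  + (-4) · M_31   where M_31 = det([0 2 2; -5 -5 2; 4 4 -2]) = -4
det = (+1)·(-4)·(-4) = 16

16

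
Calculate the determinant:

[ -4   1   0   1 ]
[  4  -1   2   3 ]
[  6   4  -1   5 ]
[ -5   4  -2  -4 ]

-242

Expand along row 1 (it has 1 zero):
  + (-4) · M_11   where M_11 = det([-1 2 3; 4 -1 5; 4 -2 -4]) = 46
  − (1) · M_12   where M_12 = det([4 2 3; 6 -1 5; -5 -2 -4]) = 3
  − (1) · M_14   where M_14 = det([4 -1 2; 6 4 -1; -5 4 -2]) = 55
det = (+1)·(-4)·(46) + (-1)·(1)·(3) + (-1)·(1)·(55) = -242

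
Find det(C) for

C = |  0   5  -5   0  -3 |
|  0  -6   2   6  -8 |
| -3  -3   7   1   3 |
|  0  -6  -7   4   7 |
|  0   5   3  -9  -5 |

|C| = 16038

Expand along column 1 (it has 4 zeros):
  + (-3) · M_31   where M_31 = det([5 -5 0 -3; -6 2 6 -8; -6 -7 4 7; 5 3 -9 -5]) = -5346
det = (+1)·(-3)·(-5346) = 16038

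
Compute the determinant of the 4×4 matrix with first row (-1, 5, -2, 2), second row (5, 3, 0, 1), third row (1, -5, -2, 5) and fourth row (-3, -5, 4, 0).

The determinant is 768.

Expand along row 2 (it has 1 zero):
  − (5) · M_21   where M_21 = det([5 -2 2; -5 -2 5; -5 4 0]) = -110
  + (3) · M_22   where M_22 = det([-1 -2 2; 1 -2 5; -3 4 0]) = 46
  + (1) · M_24   where M_24 = det([-1 5 -2; 1 -5 -2; -3 -5 4]) = 80
det = (-1)·(5)·(-110) + (+1)·(3)·(46) + (+1)·(1)·(80) = 768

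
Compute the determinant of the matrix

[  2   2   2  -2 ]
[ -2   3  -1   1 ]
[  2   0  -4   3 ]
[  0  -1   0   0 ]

Expand along row 4 (it has 3 zeros):
  + (-1) · M_42   where M_42 = det([2 2 -2; -2 -1 1; 2 -4 3]) = -2
det = (+1)·(-1)·(-2) = 2

The determinant is 2.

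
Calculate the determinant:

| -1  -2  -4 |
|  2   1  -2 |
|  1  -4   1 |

51

Expand along column 1:
  + (-1) · |1 -2; -4 1| = (-1)·(1 − 8) = 7
  − 2 · |-2 -4; -4 1| = −2·(-2 − 16) = 36
  + 1 · |-2 -4; 1 -2| = 1·(4 − (-4)) = 8
Sum: (7) + (36) + (8) = 51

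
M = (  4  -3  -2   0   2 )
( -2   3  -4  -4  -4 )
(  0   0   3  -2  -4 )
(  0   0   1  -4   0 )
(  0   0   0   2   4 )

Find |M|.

det(M) = -288

M is block upper-triangular with a 2×2 block and a 3×3 block on the diagonal, so its determinant equals the product of the determinants of the diagonal blocks.
det of the 2×2 block = 6
det of the 3×3 block = -48
det = (6)·(-48) = -288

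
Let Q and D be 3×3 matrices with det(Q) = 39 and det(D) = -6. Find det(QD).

The determinant is -234.

det(QD) = det(Q)·det(D) = (39)·(-6) = -234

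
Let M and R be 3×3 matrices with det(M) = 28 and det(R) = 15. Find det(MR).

The determinant is 420.

det(MR) = det(M)·det(R) = (28)·(15) = 420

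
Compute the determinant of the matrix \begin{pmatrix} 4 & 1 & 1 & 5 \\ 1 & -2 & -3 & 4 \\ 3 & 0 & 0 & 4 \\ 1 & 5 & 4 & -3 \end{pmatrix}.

Expand along row 3 (it has 2 zeros):
  + (3) · M_31   where M_31 = det([1 1 5; -2 -3 4; 5 4 -3]) = 42
  − (4) · M_34   where M_34 = det([4 1 1; 1 -2 -3; 1 5 4]) = 28
det = (+1)·(3)·(42) + (-1)·(4)·(28) = 14

14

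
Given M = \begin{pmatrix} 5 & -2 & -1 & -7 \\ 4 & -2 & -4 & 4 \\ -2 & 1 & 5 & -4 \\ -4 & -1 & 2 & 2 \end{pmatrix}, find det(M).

Expand along row 1:
  + (5) · M_11   where M_11 = det([-2 -4 4; 1 5 -4; -1 2 2]) = -16
  − (-2) · M_12   where M_12 = det([4 -4 4; -2 5 -4; -4 2 2]) = 56
  + (-1) · M_13   where M_13 = det([4 -2 4; -2 1 -4; -4 -1 2]) = -24
  − (-7) · M_14   where M_14 = det([4 -2 -4; -2 1 5; -4 -1 2]) = 36
det = (+1)·(5)·(-16) + (-1)·(-2)·(56) + (+1)·(-1)·(-24) + (-1)·(-7)·(36) = 308

|M| = 308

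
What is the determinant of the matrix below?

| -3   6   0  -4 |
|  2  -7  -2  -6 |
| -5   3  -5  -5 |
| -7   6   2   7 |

Expand along row 1 (it has 1 zero):
  + (-3) · M_11   where M_11 = det([-7 -2 -6; 3 -5 -5; 6 2 7]) = 61
  − (6) · M_12   where M_12 = det([2 -2 -6; -5 -5 -5; -7 2 7]) = 80
  − (-4) · M_14   where M_14 = det([2 -7 -2; -5 3 -5; -7 6 2]) = -225
det = (+1)·(-3)·(61) + (-1)·(6)·(80) + (-1)·(-4)·(-225) = -1563

The determinant is -1563.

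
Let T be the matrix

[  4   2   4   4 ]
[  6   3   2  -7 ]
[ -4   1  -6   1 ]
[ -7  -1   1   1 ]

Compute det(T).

-1324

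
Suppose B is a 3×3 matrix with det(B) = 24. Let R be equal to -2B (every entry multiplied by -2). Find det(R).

For a 3×3 matrix, det(-2B) = (-2)^3·det(B) = -8·det(B).
det(R) = (-8)·(24) = -192

-192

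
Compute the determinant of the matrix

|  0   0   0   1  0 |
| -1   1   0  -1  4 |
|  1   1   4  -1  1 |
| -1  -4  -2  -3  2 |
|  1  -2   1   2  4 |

105

Expand along row 1 (it has 4 zeros):
  − (1) · M_14   where M_14 = det([-1 1 0 4; 1 1 4 1; -1 -4 -2 2; 1 -2 1 4]) = -105
det = (-1)·(1)·(-105) = 105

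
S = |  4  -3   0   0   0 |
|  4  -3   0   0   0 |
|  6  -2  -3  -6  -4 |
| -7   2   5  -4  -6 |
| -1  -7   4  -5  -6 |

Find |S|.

S is block lower-triangular with a 2×2 block and a 3×3 block on the diagonal, so its determinant equals the product of the determinants of the diagonal blocks.
det of the 2×2 block = 0
det of the 3×3 block = 18
det = (0)·(18) = 0

0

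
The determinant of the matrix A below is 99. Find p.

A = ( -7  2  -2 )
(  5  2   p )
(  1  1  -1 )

9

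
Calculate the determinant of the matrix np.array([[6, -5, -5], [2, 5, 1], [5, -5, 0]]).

180

Expand along column 3:
  + (-5) · |2 5; 5 -5| = (-5)·(-10 − 25) = 175
  − 1 · |6 -5; 5 -5| = −1·(-30 − (-25)) = 5
Sum: (175) + (5) = 180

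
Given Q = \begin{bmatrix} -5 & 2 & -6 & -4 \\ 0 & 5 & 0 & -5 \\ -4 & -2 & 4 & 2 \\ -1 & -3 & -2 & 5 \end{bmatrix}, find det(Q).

|Q| = -560

Expand along row 2 (it has 2 zeros):
  + (5) · M_22   where M_22 = det([-5 -6 -4; -4 4 2; -1 -2 5]) = -276
  + (-5) · M_24   where M_24 = det([-5 2 -6; -4 -2 4; -1 -3 -2]) = -164
det = (+1)·(5)·(-276) + (+1)·(-5)·(-164) = -560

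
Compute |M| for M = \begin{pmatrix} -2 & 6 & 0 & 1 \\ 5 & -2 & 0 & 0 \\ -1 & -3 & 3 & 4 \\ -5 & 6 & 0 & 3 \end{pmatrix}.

Expand along column 3 (it has 3 zeros):
  + (3) · M_33   where M_33 = det([-2 6 1; 5 -2 0; -5 6 3]) = -58
det = (+1)·(3)·(-58) = -174

-174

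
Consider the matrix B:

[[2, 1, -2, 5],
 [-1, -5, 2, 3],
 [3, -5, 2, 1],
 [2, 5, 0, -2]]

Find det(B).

Expand along row 4 (it has 1 zero):
  − (2) · M_41   where M_41 = det([1 -2 5; -5 2 3; -5 2 1]) = 16
  + (5) · M_42   where M_42 = det([2 -2 5; -1 2 3; 3 2 1]) = -68
  + (-2) · M_44   where M_44 = det([2 1 -2; -1 -5 2; 3 -5 2]) = -32
det = (-1)·(2)·(16) + (+1)·(5)·(-68) + (+1)·(-2)·(-32) = -308

-308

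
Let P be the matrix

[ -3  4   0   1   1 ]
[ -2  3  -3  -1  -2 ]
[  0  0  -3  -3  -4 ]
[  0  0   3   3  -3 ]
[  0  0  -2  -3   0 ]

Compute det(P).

P is block upper-triangular with a 2×2 block and a 3×3 block on the diagonal, so its determinant equals the product of the determinants of the diagonal blocks.
det of the 2×2 block = -1
det of the 3×3 block = 21
det = (-1)·(21) = -21

|P| = -21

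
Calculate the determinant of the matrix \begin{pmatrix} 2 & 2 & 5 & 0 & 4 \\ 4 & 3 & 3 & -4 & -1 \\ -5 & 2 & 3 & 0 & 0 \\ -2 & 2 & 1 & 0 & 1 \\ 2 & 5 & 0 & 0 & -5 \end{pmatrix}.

Expand along column 4 (it has 4 zeros):
  + (-4) · M_24   where M_24 = det([2 2 5 4; -5 2 3 0; -2 2 1 1; 2 5 0 -5]) = 415
det = (+1)·(-4)·(415) = -1660

-1660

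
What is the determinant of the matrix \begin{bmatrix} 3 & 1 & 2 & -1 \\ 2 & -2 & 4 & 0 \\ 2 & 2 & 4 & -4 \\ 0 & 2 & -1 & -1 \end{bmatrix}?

The determinant is -8.

Expand along row 2 (it has 1 zero):
  − (2) · M_21   where M_21 = det([1 2 -1; 2 4 -4; 2 -1 -1]) = -10
  + (-2) · M_22   where M_22 = det([3 2 -1; 2 4 -4; 0 -1 -1]) = -18
  − (4) · M_23   where M_23 = det([3 1 -1; 2 2 -4; 0 2 -1]) = 16
det = (-1)·(2)·(-10) + (+1)·(-2)·(-18) + (-1)·(4)·(16) = -8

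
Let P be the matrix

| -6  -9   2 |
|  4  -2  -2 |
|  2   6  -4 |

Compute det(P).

Expand along row 1:
  + (-6) · |-2 -2; 6 -4| = (-6)·(8 − (-12)) = -120
  − (-9) · |4 -2; 2 -4| = −(-9)·(-16 − (-4)) = -108
  + 2 · |4 -2; 2 6| = 2·(24 − (-4)) = 56
Sum: (-120) + (-108) + (56) = -172

-172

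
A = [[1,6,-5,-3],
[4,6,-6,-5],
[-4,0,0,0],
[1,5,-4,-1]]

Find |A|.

|A| = 28

Expand along row 3 (it has 3 zeros):
  + (-4) · M_31   where M_31 = det([6 -5 -3; 6 -6 -5; 5 -4 -1]) = -7
det = (+1)·(-4)·(-7) = 28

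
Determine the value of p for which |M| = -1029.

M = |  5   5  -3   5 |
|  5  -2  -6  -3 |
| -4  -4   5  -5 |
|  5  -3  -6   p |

Expanding along the column containing p, det(M) is linear in p: det(M) = (-91)·p + (-392).
Set (-91)·p + (-392) = -1029  ⇒  (-91)·p = -637  ⇒  p = 7.

p = 7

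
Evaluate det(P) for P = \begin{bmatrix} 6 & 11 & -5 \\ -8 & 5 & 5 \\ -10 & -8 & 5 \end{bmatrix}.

-290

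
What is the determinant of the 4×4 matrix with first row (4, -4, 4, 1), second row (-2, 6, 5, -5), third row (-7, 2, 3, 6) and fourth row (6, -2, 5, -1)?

Expand along row 1:
  + (4) · M_11   where M_11 = det([6 5 -5; 2 3 6; -2 5 -1]) = -328
  − (-4) · M_12   where M_12 = det([-2 5 -5; -7 3 6; 6 5 -1]) = 476
  + (4) · M_13   where M_13 = det([-2 6 -5; -7 2 6; 6 -2 -1]) = 144
  − (1) · M_14   where M_14 = det([-2 6 5; -7 2 3; 6 -2 5]) = 296
det = (+1)·(4)·(-328) + (-1)·(-4)·(476) + (+1)·(4)·(144) + (-1)·(1)·(296) = 872

The determinant is 872.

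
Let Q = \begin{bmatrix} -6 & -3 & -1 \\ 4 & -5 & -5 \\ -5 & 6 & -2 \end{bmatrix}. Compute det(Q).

-338

Expand along row 1:
  + (-6) · |-5 -5; 6 -2| = (-6)·(10 − (-30)) = -240
  − (-3) · |4 -5; -5 -2| = −(-3)·(-8 − 25) = -99
  + (-1) · |4 -5; -5 6| = (-1)·(24 − 25) = 1
Sum: (-240) + (-99) + (1) = -338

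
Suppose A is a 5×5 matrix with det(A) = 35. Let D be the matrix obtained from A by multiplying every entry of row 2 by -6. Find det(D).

-210

Scaling one row by -6 multiplies the determinant by -6.
det(D) = (-6)·(35) = -210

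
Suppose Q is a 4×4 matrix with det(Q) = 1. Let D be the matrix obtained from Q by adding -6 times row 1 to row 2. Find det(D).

|D| = 1

Adding a multiple of one row to another leaves the determinant unchanged.
det(D) = (1)·(1) = 1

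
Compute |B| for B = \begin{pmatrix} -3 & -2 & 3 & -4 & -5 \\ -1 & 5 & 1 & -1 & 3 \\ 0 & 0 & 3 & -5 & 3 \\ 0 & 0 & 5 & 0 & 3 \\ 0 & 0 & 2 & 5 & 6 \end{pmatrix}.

B is block upper-triangular with a 2×2 block and a 3×3 block on the diagonal, so its determinant equals the product of the determinants of the diagonal blocks.
det of the 2×2 block = -17
det of the 3×3 block = 150
det = (-17)·(150) = -2550

|B| = -2550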